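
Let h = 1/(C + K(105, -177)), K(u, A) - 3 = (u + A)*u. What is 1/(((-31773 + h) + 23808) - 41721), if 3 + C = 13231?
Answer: -5671/281769305 ≈ -2.0126e-5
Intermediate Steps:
C = 13228 (C = -3 + 13231 = 13228)
K(u, A) = 3 + u*(A + u) (K(u, A) = 3 + (u + A)*u = 3 + (A + u)*u = 3 + u*(A + u))
h = 1/5671 (h = 1/(13228 + (3 + 105**2 - 177*105)) = 1/(13228 + (3 + 11025 - 18585)) = 1/(13228 - 7557) = 1/5671 ≈ 0.00017634)
1/(((-31773 + h) + 23808) - 41721) = 1/(((-31773 + 1/5671) + 23808) - 41721) = 1/((-180184682/5671 + 23808) - 41721) = 1/(-45169514/5671 - 41721) = 1/(-281769305/5671) = -5671/281769305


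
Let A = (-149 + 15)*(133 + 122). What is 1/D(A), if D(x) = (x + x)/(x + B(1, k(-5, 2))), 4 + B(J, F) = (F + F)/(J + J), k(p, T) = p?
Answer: 11393/22780 ≈ 0.50013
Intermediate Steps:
B(J, F) = -4 + F/J (B(J, F) = -4 + (F + F)/(J + J) = -4 + (2*F)/((2*J)) = -4 + (2*F)*(1/(2*J)) = -4 + F/J)
A = -34170 (A = -134*255 = -34170)
D(x) = 2*x/(-9 + x) (D(x) = (x + x)/(x + (-4 - 5/1)) = (2*x)/(x + (-4 - 5*1)) = (2*x)/(x + (-4 - 5)) = (2*x)/(x - 9) = (2*x)/(-9 + x) = 2*x/(-9 + x))
1/D(A) = 1/(2*(-34170)/(-9 - 34170)) = 1/(2*(-34170)/(-34179)) = 1/(2*(-34170)*(-1/34179)) = 1/(22780/11393) = 11393/22780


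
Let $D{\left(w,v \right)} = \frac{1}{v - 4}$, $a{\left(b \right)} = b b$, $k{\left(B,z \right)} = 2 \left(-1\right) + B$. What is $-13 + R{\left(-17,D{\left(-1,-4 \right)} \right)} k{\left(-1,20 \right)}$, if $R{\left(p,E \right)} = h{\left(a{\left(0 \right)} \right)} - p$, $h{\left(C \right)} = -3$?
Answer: $-55$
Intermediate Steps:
$k{\left(B,z \right)} = -2 + B$
$a{\left(b \right)} = b^{2}$
$D{\left(w,v \right)} = \frac{1}{-4 + v}$
$R{\left(p,E \right)} = -3 - p$
$-13 + R{\left(-17,D{\left(-1,-4 \right)} \right)} k{\left(-1,20 \right)} = -13 + \left(-3 - -17\right) \left(-2 - 1\right) = -13 + \left(-3 + 17\right) \left(-3\right) = -13 + 14 \left(-3\right) = -13 - 42 = -55$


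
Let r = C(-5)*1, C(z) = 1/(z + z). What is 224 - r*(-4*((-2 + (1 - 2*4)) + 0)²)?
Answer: 958/5 ≈ 191.60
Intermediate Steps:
C(z) = 1/(2*z)
r = -⅒ (r = ((½)/(-5))*1 = ((½)*(-⅕))*1 = -⅒*1 = -⅒ ≈ -0.10000)
224 - r*(-4*((-2 + (1 - 2*4)) + 0)²) = 224 - (-1)*(-4*((-2 + (1 - 2*4)) + 0)²)/10 = 224 - (-1)*(-4*((-2 + (1 - 8)) + 0)²)/10 = 224 - (-1)*(-4*((-2 - 7) + 0)²)/10 = 224 - (-1)*(-4*(-9 + 0)²)/10 = 224 - (-1)*(-4*(-9)²)/10 = 224 - (-1)*(-4*81)/10 = 224 - (-1)*(-324)/10 = 224 - 1*162/5 = 224 - 162/5 = 958/5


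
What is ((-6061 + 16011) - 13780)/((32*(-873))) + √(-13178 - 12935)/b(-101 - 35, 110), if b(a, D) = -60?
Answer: 1915/13968 - I*√26113/60 ≈ 0.1371 - 2.6933*I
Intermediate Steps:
((-6061 + 16011) - 13780)/((32*(-873))) + √(-13178 - 12935)/b(-101 - 35, 110) = ((-6061 + 16011) - 13780)/((32*(-873))) + √(-13178 - 12935)/(-60) = (9950 - 13780)/(-27936) + √(-26113)*(-1/60) = -3830*(-1/27936) + (I*√26113)*(-1/60) = 1915/13968 - I*√26113/60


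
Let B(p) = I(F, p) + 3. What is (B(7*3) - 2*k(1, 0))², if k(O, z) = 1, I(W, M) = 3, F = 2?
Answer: 16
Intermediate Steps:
B(p) = 6 (B(p) = 3 + 3 = 6)
(B(7*3) - 2*k(1, 0))² = (6 - 2*1)² = (6 - 2)² = 4² = 16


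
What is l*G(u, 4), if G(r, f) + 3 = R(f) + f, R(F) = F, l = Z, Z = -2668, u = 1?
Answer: -13340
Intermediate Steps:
l = -2668
G(r, f) = -3 + 2*f (G(r, f) = -3 + (f + f) = -3 + 2*f)
l*G(u, 4) = -2668*(-3 + 2*4) = -2668*(-3 + 8) = -2668*5 = -13340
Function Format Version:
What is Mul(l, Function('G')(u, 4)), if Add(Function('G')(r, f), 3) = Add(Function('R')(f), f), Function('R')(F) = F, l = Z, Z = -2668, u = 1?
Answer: -13340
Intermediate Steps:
l = -2668
Function('G')(r, f) = Add(-3, Mul(2, f)) (Function('G')(r, f) = Add(-3, Add(f, f)) = Add(-3, Mul(2, f)))
Mul(l, Function('G')(u, 4)) = Mul(-2668, Add(-3, Mul(2, 4))) = Mul(-2668, Add(-3, 8)) = Mul(-2668, 5) = -13340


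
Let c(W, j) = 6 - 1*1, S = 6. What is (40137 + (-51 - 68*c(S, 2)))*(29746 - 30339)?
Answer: -23569378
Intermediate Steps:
c(W, j) = 5 (c(W, j) = 6 - 1 = 5)
(40137 + (-51 - 68*c(S, 2)))*(29746 - 30339) = (40137 + (-51 - 68*5))*(29746 - 30339) = (40137 + (-51 - 340))*(-593) = (40137 - 391)*(-593) = 39746*(-593) = -23569378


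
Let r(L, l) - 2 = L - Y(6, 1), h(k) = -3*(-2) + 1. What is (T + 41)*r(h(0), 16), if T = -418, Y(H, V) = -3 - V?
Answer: -4901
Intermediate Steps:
h(k) = 7 (h(k) = 6 + 1 = 7)
r(L, l) = 6 + L (r(L, l) = 2 + (L - (-3 - 1*1)) = 2 + (L - (-3 - 1)) = 2 + (L - 1*(-4)) = 2 + (L + 4) = 2 + (4 + L) = 6 + L)
(T + 41)*r(h(0), 16) = (-418 + 41)*(6 + 7) = -377*13 = -4901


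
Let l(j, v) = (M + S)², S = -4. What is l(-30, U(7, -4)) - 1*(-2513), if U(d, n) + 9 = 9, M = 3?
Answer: 2514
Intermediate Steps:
U(d, n) = 0 (U(d, n) = -9 + 9 = 0)
l(j, v) = 1 (l(j, v) = (3 - 4)² = (-1)² = 1)
l(-30, U(7, -4)) - 1*(-2513) = 1 - 1*(-2513) = 1 + 2513 = 2514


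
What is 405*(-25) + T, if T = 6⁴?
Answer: -8829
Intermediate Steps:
T = 1296
405*(-25) + T = 405*(-25) + 1296 = -10125 + 1296 = -8829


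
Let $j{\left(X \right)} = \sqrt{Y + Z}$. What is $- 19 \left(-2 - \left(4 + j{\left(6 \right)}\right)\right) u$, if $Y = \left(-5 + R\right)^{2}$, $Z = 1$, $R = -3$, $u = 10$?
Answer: $1140 + 190 \sqrt{65} \approx 2671.8$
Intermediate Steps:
$Y = 64$ ($Y = \left(-5 - 3\right)^{2} = \left(-8\right)^{2} = 64$)
$j{\left(X \right)} = \sqrt{65}$ ($j{\left(X \right)} = \sqrt{64 + 1} = \sqrt{65}$)
$- 19 \left(-2 - \left(4 + j{\left(6 \right)}\right)\right) u = - 19 \left(-2 - \left(4 + \sqrt{65}\right)\right) 10 = - 19 \left(-6 - \sqrt{65}\right) 10 = \left(114 + 19 \sqrt{65}\right) 10 = 1140 + 190 \sqrt{65}$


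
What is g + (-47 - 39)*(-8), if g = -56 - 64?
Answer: 568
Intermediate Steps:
g = -120
g + (-47 - 39)*(-8) = -120 + (-47 - 39)*(-8) = -120 - 86*(-8) = -120 + 688 = 568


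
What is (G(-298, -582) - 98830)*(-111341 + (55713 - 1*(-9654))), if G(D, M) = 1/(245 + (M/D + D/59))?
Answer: 4831134428909303/1063281 ≈ 4.5436e+9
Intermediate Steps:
G(D, M) = 1/(245 + D/59 + M/D) (G(D, M) = 1/(245 + (M/D + D*(1/59))) = 1/(245 + (M/D + D/59)) = 1/(245 + (D/59 + M/D)) = 1/(245 + D/59 + M/D))
(G(-298, -582) - 98830)*(-111341 + (55713 - 1*(-9654))) = (59*(-298)/((-298)² + 59*(-582) + 14455*(-298)) - 98830)*(-111341 + (55713 - 1*(-9654))) = (59*(-298)/(88804 - 34338 - 4307590) - 98830)*(-111341 + (55713 + 9654)) = (59*(-298)/(-4253124) - 98830)*(-111341 + 65367) = (59*(-298)*(-1/4253124) - 98830)*(-45974) = (8791/2126562 - 98830)*(-45974) = -210168113669/2126562*(-45974) = 4831134428909303/1063281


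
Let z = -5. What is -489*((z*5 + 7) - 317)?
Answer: 163815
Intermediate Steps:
-489*((z*5 + 7) - 317) = -489*((-5*5 + 7) - 317) = -489*((-25 + 7) - 317) = -489*(-18 - 317) = -489*(-335) = 163815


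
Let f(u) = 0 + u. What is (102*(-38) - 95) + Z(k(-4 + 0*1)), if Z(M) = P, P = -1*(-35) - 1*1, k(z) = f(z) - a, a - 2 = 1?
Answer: -3937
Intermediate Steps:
f(u) = u
a = 3 (a = 2 + 1 = 3)
k(z) = -3 + z (k(z) = z - 1*3 = z - 3 = -3 + z)
P = 34 (P = 35 - 1 = 34)
Z(M) = 34
(102*(-38) - 95) + Z(k(-4 + 0*1)) = (102*(-38) - 95) + 34 = (-3876 - 95) + 34 = -3971 + 34 = -3937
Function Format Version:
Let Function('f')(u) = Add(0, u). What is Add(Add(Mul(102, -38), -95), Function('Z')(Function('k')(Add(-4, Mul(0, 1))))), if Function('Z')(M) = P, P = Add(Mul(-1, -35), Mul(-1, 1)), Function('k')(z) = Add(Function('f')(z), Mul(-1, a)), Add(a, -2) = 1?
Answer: -3937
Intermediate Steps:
Function('f')(u) = u
a = 3 (a = Add(2, 1) = 3)
Function('k')(z) = Add(-3, z) (Function('k')(z) = Add(z, Mul(-1, 3)) = Add(z, -3) = Add(-3, z))
P = 34 (P = Add(35, -1) = 34)
Function('Z')(M) = 34
Add(Add(Mul(102, -38), -95), Function('Z')(Function('k')(Add(-4, Mul(0, 1))))) = Add(Add(Mul(102, -38), -95), 34) = Add(Add(-3876, -95), 34) = Add(-3971, 34) = -3937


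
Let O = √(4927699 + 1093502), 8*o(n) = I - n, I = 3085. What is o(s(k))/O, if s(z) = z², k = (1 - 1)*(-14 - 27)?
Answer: 3085*√6021201/48169608 ≈ 0.15715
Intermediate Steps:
k = 0 (k = 0*(-41) = 0)
o(n) = 3085/8 - n/8 (o(n) = (3085 - n)/8 = 3085/8 - n/8)
O = √6021201 ≈ 2453.8
o(s(k))/O = (3085/8 - ⅛*0²)/(√6021201) = (3085/8 - ⅛*0)*(√6021201/6021201) = (3085/8 + 0)*(√6021201/6021201) = 3085*(√6021201/6021201)/8 = 3085*√6021201/48169608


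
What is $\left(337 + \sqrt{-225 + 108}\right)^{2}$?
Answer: $113452 + 2022 i \sqrt{13} \approx 1.1345 \cdot 10^{5} + 7290.4 i$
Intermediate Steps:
$\left(337 + \sqrt{-225 + 108}\right)^{2} = \left(337 + \sqrt{-117}\right)^{2} = \left(337 + 3 i \sqrt{13}\right)^{2}$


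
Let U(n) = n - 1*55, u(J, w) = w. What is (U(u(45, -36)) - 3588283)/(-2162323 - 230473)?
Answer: 1794187/1196398 ≈ 1.4997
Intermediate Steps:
U(n) = -55 + n (U(n) = n - 55 = -55 + n)
(U(u(45, -36)) - 3588283)/(-2162323 - 230473) = ((-55 - 36) - 3588283)/(-2162323 - 230473) = (-91 - 3588283)/(-2392796) = -3588374*(-1/2392796) = 1794187/1196398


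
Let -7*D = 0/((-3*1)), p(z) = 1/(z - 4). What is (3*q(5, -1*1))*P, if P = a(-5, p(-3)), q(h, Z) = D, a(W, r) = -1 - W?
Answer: 0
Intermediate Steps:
p(z) = 1/(-4 + z)
D = 0 (D = -0/((-3*1)) = -0/(-3) = -0*(-1)/3 = -1/7*0 = 0)
q(h, Z) = 0
P = 4 (P = -1 - 1*(-5) = -1 + 5 = 4)
(3*q(5, -1*1))*P = (3*0)*4 = 0*4 = 0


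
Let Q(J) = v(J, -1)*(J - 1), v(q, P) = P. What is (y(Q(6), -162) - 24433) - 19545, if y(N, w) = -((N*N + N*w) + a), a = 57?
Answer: -44870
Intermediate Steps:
Q(J) = 1 - J (Q(J) = -(J - 1) = -(-1 + J) = 1 - J)
y(N, w) = -57 - N² - N*w (y(N, w) = -((N*N + N*w) + 57) = -((N² + N*w) + 57) = -(57 + N² + N*w) = -57 - N² - N*w)
(y(Q(6), -162) - 24433) - 19545 = ((-57 - (1 - 1*6)² - 1*(1 - 1*6)*(-162)) - 24433) - 19545 = ((-57 - (1 - 6)² - 1*(1 - 6)*(-162)) - 24433) - 19545 = ((-57 - 1*(-5)² - 1*(-5)*(-162)) - 24433) - 19545 = ((-57 - 1*25 - 810) - 24433) - 19545 = ((-57 - 25 - 810) - 24433) - 19545 = (-892 - 24433) - 19545 = -25325 - 19545 = -44870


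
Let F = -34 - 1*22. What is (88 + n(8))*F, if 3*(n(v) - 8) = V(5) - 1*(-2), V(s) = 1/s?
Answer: -81256/15 ≈ -5417.1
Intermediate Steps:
F = -56 (F = -34 - 22 = -56)
n(v) = 131/15 (n(v) = 8 + (1/5 - 1*(-2))/3 = 8 + (⅕ + 2)/3 = 8 + (⅓)*(11/5) = 8 + 11/15 = 131/15)
(88 + n(8))*F = (88 + 131/15)*(-56) = (1451/15)*(-56) = -81256/15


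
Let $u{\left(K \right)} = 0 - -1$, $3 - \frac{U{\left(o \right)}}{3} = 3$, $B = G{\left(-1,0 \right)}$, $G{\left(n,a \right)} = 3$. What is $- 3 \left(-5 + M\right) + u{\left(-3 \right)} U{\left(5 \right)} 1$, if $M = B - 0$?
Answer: $6$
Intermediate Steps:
$B = 3$
$U{\left(o \right)} = 0$ ($U{\left(o \right)} = 9 - 9 = 0$)
$M = 3$ ($M = 3 - 0 = 3 + 0 = 3$)
$u{\left(K \right)} = 1$ ($u{\left(K \right)} = 0 + 1 = 1$)
$- 3 \left(-5 + M\right) + u{\left(-3 \right)} U{\left(5 \right)} 1 = - 3 \left(-5 + 3\right) + 1 \cdot 0 \cdot 1 = \left(-3\right) \left(-2\right) + 1 \cdot 0 = 6 + 0 = 6$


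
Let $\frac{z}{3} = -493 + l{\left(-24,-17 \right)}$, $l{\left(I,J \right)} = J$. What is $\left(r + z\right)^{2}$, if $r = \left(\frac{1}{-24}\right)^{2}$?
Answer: $\frac{776652675841}{331776} \approx 2.3409 \cdot 10^{6}$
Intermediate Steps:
$z = -1530$ ($z = 3 \left(-493 - 17\right) = 3 \left(-510\right) = -1530$)
$r = \frac{1}{576}$ ($r = \left(- \frac{1}{24}\right)^{2} = \frac{1}{576} \approx 0.0017361$)
$\left(r + z\right)^{2} = \left(\frac{1}{576} - 1530\right)^{2} = \left(- \frac{881279}{576}\right)^{2} = \frac{776652675841}{331776}$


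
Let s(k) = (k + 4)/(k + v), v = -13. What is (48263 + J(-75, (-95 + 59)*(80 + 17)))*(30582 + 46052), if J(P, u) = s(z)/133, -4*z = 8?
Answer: 7378680397022/1995 ≈ 3.6986e+9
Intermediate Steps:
z = -2 (z = -1/4*8 = -2)
s(k) = (4 + k)/(-13 + k) (s(k) = (k + 4)/(k - 13) = (4 + k)/(-13 + k))
J(P, u) = -2/1995 (J(P, u) = ((4 - 2)/(-13 - 2))/133 = (2/(-15))*(1/133) = -1/15*2*(1/133) = -2/15*1/133 = -2/1995)
(48263 + J(-75, (-95 + 59)*(80 + 17)))*(30582 + 46052) = (48263 - 2/1995)*(30582 + 46052) = (96284683/1995)*76634 = 7378680397022/1995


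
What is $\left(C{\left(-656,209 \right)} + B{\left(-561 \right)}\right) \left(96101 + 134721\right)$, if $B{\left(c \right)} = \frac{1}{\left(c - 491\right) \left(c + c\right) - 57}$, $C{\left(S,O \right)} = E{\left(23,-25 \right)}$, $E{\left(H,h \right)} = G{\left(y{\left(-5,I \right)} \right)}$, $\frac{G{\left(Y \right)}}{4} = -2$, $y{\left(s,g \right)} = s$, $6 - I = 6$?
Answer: $- \frac{2179489416490}{1180287} \approx -1.8466 \cdot 10^{6}$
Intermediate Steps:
$I = 0$ ($I = 6 - 6 = 0$)
$G{\left(Y \right)} = -8$ ($G{\left(Y \right)} = 4 \left(-2\right) = -8$)
$E{\left(H,h \right)} = -8$
$C{\left(S,O \right)} = -8$
$B{\left(c \right)} = \frac{1}{-57 + 2 c \left(-491 + c\right)}$ ($B{\left(c \right)} = \frac{1}{\left(-491 + c\right) 2 c - 57} = \frac{1}{2 c \left(-491 + c\right) - 57} = \frac{1}{-57 + 2 c \left(-491 + c\right)}$)
$\left(C{\left(-656,209 \right)} + B{\left(-561 \right)}\right) \left(96101 + 134721\right) = \left(-8 + \frac{1}{-57 - -550902 + 2 \left(-561\right)^{2}}\right) \left(96101 + 134721\right) = \left(-8 + \frac{1}{-57 + 550902 + 2 \cdot 314721}\right) 230822 = \left(-8 + \frac{1}{-57 + 550902 + 629442}\right) 230822 = \left(-8 + \frac{1}{1180287}\right) 230822 = \left(- \frac{9442295}{1180287}\right) 230822 = - \frac{2179489416490}{1180287}$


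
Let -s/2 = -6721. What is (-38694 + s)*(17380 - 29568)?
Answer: 307771376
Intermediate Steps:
s = 13442 (s = -2*(-6721) = 13442)
(-38694 + s)*(17380 - 29568) = (-38694 + 13442)*(17380 - 29568) = -25252*(-12188) = 307771376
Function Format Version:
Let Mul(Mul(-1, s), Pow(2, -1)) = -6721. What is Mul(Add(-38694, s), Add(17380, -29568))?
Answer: 307771376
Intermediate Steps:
s = 13442 (s = Mul(-2, -6721) = 13442)
Mul(Add(-38694, s), Add(17380, -29568)) = Mul(Add(-38694, 13442), Add(17380, -29568)) = Mul(-25252, -12188) = 307771376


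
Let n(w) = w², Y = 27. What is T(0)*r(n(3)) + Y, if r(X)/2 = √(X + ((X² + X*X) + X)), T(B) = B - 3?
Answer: 27 - 36*√5 ≈ -53.498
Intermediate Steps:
T(B) = -3 + B
r(X) = 2*√(2*X + 2*X²) (r(X) = 2*√(X + ((X² + X*X) + X)) = 2*√(X + ((X² + X²) + X)) = 2*√(X + (2*X² + X)) = 2*√(X + (X + 2*X²)) = 2*√(2*X + 2*X²))
T(0)*r(n(3)) + Y = (-3 + 0)*(2*√2*√(3²*(1 + 3²))) + 27 = -6*√2*√(9*(1 + 9)) + 27 = -6*√2*√(9*10) + 27 = -6*√2*√90 + 27 = -6*√2*3*√10 + 27 = -36*√5 + 27 = 27 - 36*√5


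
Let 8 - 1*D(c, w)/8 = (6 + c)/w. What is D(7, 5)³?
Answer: 10077696/125 ≈ 80622.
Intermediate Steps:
D(c, w) = 64 - 8*(6 + c)/w
D(7, 5)³ = (8*(-6 - 1*7 + 8*5)/5)³ = (8*(⅕)*(-6 - 7 + 40))³ = (8*(⅕)*27)³ = (216/5)³ = 10077696/125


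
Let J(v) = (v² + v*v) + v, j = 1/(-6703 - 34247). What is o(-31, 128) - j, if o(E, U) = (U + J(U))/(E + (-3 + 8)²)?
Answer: -225388799/40950 ≈ -5504.0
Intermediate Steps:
j = -1/40950 (j = 1/(-40950) = -1/40950 ≈ -2.4420e-5)
J(v) = v + 2*v² (J(v) = (v² + v²) + v = 2*v² + v = v + 2*v²)
o(E, U) = (U + U*(1 + 2*U))/(25 + E) (o(E, U) = (U + U*(1 + 2*U))/(E + (-3 + 8)²) = (U + U*(1 + 2*U))/(E + 5²) = (U + U*(1 + 2*U))/(E + 25) = (U + U*(1 + 2*U))/(25 + E))
o(-31, 128) - j = 2*128*(1 + 128)/(25 - 31) - 1*(-1/40950) = 2*128*129/(-6) + 1/40950 = 2*128*(-⅙)*129 + 1/40950 = -5504 + 1/40950 = -225388799/40950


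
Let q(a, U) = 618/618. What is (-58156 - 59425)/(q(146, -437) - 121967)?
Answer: 117581/121966 ≈ 0.96405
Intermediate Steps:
q(a, U) = 1 (q(a, U) = 618*(1/618) = 1)
(-58156 - 59425)/(q(146, -437) - 121967) = (-58156 - 59425)/(1 - 121967) = -117581/(-121966) = -117581*(-1/121966) = 117581/121966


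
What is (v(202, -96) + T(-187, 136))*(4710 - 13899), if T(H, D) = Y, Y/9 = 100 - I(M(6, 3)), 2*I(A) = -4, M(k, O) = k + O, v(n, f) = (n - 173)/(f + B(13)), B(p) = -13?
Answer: -919203237/109 ≈ -8.4331e+6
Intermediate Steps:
v(n, f) = (-173 + n)/(-13 + f) (v(n, f) = (n - 173)/(f - 13) = (-173 + n)/(-13 + f))
M(k, O) = O + k
I(A) = -2 (I(A) = (½)*(-4) = -2)
Y = 918 (Y = 9*(100 - 1*(-2)) = 9*(100 + 2) = 9*102 = 918)
T(H, D) = 918
(v(202, -96) + T(-187, 136))*(4710 - 13899) = ((-173 + 202)/(-13 - 96) + 918)*(4710 - 13899) = (29/(-109) + 918)*(-9189) = (-1/109*29 + 918)*(-9189) = (-29/109 + 918)*(-9189) = (100033/109)*(-9189) = -919203237/109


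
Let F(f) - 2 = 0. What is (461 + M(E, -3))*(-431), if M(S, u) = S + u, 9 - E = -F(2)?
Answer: -202139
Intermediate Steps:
F(f) = 2 (F(f) = 2 + 0 = 2)
E = 11 (E = 9 - (-1)*2 = 9 - 1*(-2) = 9 + 2 = 11)
(461 + M(E, -3))*(-431) = (461 + (11 - 3))*(-431) = (461 + 8)*(-431) = 469*(-431) = -202139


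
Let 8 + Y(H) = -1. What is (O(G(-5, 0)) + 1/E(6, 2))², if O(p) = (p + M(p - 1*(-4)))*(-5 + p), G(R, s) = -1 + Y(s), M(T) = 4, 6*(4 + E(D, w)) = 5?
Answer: 2903616/361 ≈ 8043.3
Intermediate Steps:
Y(H) = -9 (Y(H) = -8 - 1 = -9)
E(D, w) = -19/6 (E(D, w) = -4 + (⅙)*5 = -4 + ⅚ = -19/6)
G(R, s) = -10 (G(R, s) = -1 - 9 = -10)
O(p) = (-5 + p)*(4 + p) (O(p) = (p + 4)*(-5 + p) = (4 + p)*(-5 + p) = (-5 + p)*(4 + p))
(O(G(-5, 0)) + 1/E(6, 2))² = ((-20 + (-10)² - 1*(-10)) + 1/(-19/6))² = ((-20 + 100 + 10) - 6/19)² = (90 - 6/19)² = (1704/19)² = 2903616/361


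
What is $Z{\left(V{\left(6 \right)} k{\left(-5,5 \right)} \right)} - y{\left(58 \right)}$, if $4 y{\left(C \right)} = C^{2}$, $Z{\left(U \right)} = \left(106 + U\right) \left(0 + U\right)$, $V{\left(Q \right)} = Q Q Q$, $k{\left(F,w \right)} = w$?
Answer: $1280039$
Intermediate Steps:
$V{\left(Q \right)} = Q^{3}$ ($V{\left(Q \right)} = Q^{2} Q = Q^{3}$)
$Z{\left(U \right)} = U \left(106 + U\right)$ ($Z{\left(U \right)} = \left(106 + U\right) U = U \left(106 + U\right)$)
$y{\left(C \right)} = \frac{C^{2}}{4}$
$Z{\left(V{\left(6 \right)} k{\left(-5,5 \right)} \right)} - y{\left(58 \right)} = 6^{3} \cdot 5 \left(106 + 6^{3} \cdot 5\right) - \frac{58^{2}}{4} = 216 \cdot 5 \left(106 + 216 \cdot 5\right) - \frac{1}{4} \cdot 3364 = 1080 \left(106 + 1080\right) - 841 = 1080 \cdot 1186 - 841 = 1280880 - 841 = 1280039$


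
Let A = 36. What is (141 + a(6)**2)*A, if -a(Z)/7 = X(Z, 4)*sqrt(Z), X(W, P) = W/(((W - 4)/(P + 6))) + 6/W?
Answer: 10176300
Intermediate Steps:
X(W, P) = 6/W + W*(6 + P)/(-4 + W) (X(W, P) = W/(((-4 + W)/(6 + P))) + 6/W = W*((6 + P)/(-4 + W)) + 6/W = W*(6 + P)/(-4 + W) + 6/W = 6/W + W*(6 + P)/(-4 + W))
a(Z) = -7*(-24 + 6*Z + 10*Z**2)/(sqrt(Z)*(-4 + Z)) (a(Z) = -7*(-24 + 6*Z + 6*Z**2 + 4*Z**2)/(Z*(-4 + Z))*sqrt(Z) = -7*(-24 + 6*Z + 10*Z**2)/(Z*(-4 + Z))*sqrt(Z) = -7*(-24 + 6*Z + 10*Z**2)/(sqrt(Z)*(-4 + Z)))
(141 + a(6)**2)*A = (141 + (14*(12 - 5*6**2 - 3*6)/(sqrt(6)*(-4 + 6)))**2)*36 = (141 + (14*(sqrt(6)/6)*(12 - 5*36 - 18)/2)**2)*36 = (141 + (14*(sqrt(6)/6)*(1/2)*(12 - 180 - 18))**2)*36 = (141 + (14*(sqrt(6)/6)*(1/2)*(-186))**2)*36 = (141 + (-217*sqrt(6))**2)*36 = (141 + 282534)*36 = 282675*36 = 10176300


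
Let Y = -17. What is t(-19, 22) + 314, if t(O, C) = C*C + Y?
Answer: 781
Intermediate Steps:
t(O, C) = -17 + C² (t(O, C) = C*C - 17 = C² - 17 = -17 + C²)
t(-19, 22) + 314 = (-17 + 22²) + 314 = (-17 + 484) + 314 = 467 + 314 = 781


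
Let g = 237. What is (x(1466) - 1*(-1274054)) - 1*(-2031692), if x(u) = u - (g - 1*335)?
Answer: 3307310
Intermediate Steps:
x(u) = 98 + u (x(u) = u - (237 - 1*335) = u - (237 - 335) = u - 1*(-98) = u + 98 = 98 + u)
(x(1466) - 1*(-1274054)) - 1*(-2031692) = ((98 + 1466) - 1*(-1274054)) - 1*(-2031692) = (1564 + 1274054) + 2031692 = 1275618 + 2031692 = 3307310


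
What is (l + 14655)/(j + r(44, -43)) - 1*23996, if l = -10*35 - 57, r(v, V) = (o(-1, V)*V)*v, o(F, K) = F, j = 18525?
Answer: -489912084/20417 ≈ -23995.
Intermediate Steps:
r(v, V) = -V*v (r(v, V) = (-V)*v = -V*v)
l = -407 (l = -350 - 57 = -407)
(l + 14655)/(j + r(44, -43)) - 1*23996 = (-407 + 14655)/(18525 - 1*(-43)*44) - 1*23996 = 14248/(18525 + 1892) - 23996 = 14248/20417 - 23996 = -489912084/20417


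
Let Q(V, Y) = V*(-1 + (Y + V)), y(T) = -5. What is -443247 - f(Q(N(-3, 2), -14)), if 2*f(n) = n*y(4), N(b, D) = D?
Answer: -443312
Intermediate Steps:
Q(V, Y) = V*(-1 + V + Y) (Q(V, Y) = V*(-1 + (V + Y)) = V*(-1 + V + Y))
f(n) = -5*n/2 (f(n) = (n*(-5))/2 = (-5*n)/2 = -5*n/2)
-443247 - f(Q(N(-3, 2), -14)) = -443247 - (-5)*2*(-1 + 2 - 14)/2 = -443247 - (-5)*2*(-13)/2 = -443247 - (-5)*(-26)/2 = -443247 - 1*65 = -443247 - 65 = -443312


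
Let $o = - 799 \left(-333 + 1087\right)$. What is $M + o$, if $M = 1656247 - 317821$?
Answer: $735980$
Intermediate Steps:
$o = -602446$ ($o = \left(-799\right) 754 = -602446$)
$M = 1338426$
$M + o = 1338426 - 602446 = 735980$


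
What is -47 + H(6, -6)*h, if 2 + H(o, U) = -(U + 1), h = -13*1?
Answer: -86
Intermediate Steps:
h = -13
H(o, U) = -3 - U (H(o, U) = -2 - (U + 1) = -2 - (1 + U) = -2 + (-1 - U) = -3 - U)
-47 + H(6, -6)*h = -47 + (-3 - 1*(-6))*(-13) = -47 + (-3 + 6)*(-13) = -47 + 3*(-13) = -47 - 39 = -86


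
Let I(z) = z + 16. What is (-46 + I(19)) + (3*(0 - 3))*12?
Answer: -119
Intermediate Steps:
I(z) = 16 + z
(-46 + I(19)) + (3*(0 - 3))*12 = (-46 + (16 + 19)) + (3*(0 - 3))*12 = (-46 + 35) + (3*(-3))*12 = -11 - 9*12 = -11 - 108 = -119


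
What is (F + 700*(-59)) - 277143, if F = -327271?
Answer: -645714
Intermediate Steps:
(F + 700*(-59)) - 277143 = (-327271 + 700*(-59)) - 277143 = (-327271 - 41300) - 277143 = -368571 - 277143 = -645714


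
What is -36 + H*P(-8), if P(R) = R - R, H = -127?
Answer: -36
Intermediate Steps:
P(R) = 0
-36 + H*P(-8) = -36 - 127*0 = -36 + 0 = -36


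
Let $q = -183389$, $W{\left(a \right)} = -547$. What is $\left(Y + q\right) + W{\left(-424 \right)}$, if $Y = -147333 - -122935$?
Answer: $-208334$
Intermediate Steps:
$Y = -24398$ ($Y = -147333 + 122935 = -24398$)
$\left(Y + q\right) + W{\left(-424 \right)} = \left(-24398 - 183389\right) - 547 = -207787 - 547 = -208334$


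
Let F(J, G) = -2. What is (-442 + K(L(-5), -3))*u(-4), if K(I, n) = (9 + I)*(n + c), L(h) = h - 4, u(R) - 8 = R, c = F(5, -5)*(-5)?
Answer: -1768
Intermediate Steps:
c = 10 (c = -2*(-5) = 10)
u(R) = 8 + R
L(h) = -4 + h
K(I, n) = (9 + I)*(10 + n) (K(I, n) = (9 + I)*(n + 10) = (9 + I)*(10 + n))
(-442 + K(L(-5), -3))*u(-4) = (-442 + (90 + 9*(-3) + 10*(-4 - 5) + (-4 - 5)*(-3)))*(8 - 4) = (-442 + (90 - 27 + 10*(-9) - 9*(-3)))*4 = (-442 + (90 - 27 - 90 + 27))*4 = (-442 + 0)*4 = -442*4 = -1768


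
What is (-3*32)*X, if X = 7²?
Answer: -4704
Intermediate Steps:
X = 49
(-3*32)*X = -3*32*49 = -96*49 = -4704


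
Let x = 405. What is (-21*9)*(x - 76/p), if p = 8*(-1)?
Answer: -156681/2 ≈ -78341.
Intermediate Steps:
p = -8
(-21*9)*(x - 76/p) = (-21*9)*(405 - 76/(-8)) = -189*(405 - 76*(-1/8)) = -189*(405 + 19/2) = -189*829/2 = -156681/2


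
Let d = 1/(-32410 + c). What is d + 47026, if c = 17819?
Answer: 686156365/14591 ≈ 47026.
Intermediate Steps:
d = -1/14591 (d = 1/(-32410 + 17819) = 1/(-14591) = -1/14591 ≈ -6.8535e-5)
d + 47026 = -1/14591 + 47026 = 686156365/14591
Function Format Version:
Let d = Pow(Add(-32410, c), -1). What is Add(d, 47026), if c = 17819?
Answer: Rational(686156365, 14591) ≈ 47026.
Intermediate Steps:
d = Rational(-1, 14591) (d = Pow(Add(-32410, 17819), -1) = Pow(-14591, -1) = Rational(-1, 14591) ≈ -6.8535e-5)
Add(d, 47026) = Add(Rational(-1, 14591), 47026) = Rational(686156365, 14591)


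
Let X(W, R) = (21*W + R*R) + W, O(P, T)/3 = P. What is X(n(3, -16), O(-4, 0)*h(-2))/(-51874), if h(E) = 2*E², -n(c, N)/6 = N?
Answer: -5664/25937 ≈ -0.21838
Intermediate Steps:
n(c, N) = -6*N
O(P, T) = 3*P
X(W, R) = R² + 22*W (X(W, R) = (21*W + R²) + W = (R² + 21*W) + W = R² + 22*W)
X(n(3, -16), O(-4, 0)*h(-2))/(-51874) = (((3*(-4))*(2*(-2)²))² + 22*(-6*(-16)))/(-51874) = ((-24*4)² + 22*96)*(-1/51874) = ((-12*8)² + 2112)*(-1/51874) = ((-96)² + 2112)*(-1/51874) = (9216 + 2112)*(-1/51874) = 11328*(-1/51874) = -5664/25937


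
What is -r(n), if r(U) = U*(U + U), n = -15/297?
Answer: -50/9801 ≈ -0.0051015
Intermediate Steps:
n = -5/99 (n = -15*1/297 = -5/99 ≈ -0.050505)
r(U) = 2*U² (r(U) = U*(2*U) = 2*U²)
-r(n) = -2*(-5/99)² = -2*25/9801 = -1*50/9801 = -50/9801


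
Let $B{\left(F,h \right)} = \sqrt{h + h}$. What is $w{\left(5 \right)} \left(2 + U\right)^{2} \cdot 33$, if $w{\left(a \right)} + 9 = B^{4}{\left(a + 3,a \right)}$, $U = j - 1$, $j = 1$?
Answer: $12012$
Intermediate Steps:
$U = 0$ ($U = 1 - 1 = 0$)
$B{\left(F,h \right)} = \sqrt{2} \sqrt{h}$ ($B{\left(F,h \right)} = \sqrt{2 h} = \sqrt{2} \sqrt{h}$)
$w{\left(a \right)} = -9 + 4 a^{2}$ ($w{\left(a \right)} = -9 + \left(\sqrt{2} \sqrt{a}\right)^{4} = -9 + 4 a^{2}$)
$w{\left(5 \right)} \left(2 + U\right)^{2} \cdot 33 = \left(-9 + 4 \cdot 5^{2}\right) \left(2 + 0\right)^{2} \cdot 33 = \left(-9 + 4 \cdot 25\right) 2^{2} \cdot 33 = \left(-9 + 100\right) 4 \cdot 33 = 91 \cdot 4 \cdot 33 = 364 \cdot 33 = 12012$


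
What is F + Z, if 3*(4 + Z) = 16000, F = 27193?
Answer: 97567/3 ≈ 32522.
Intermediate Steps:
Z = 15988/3 (Z = -4 + (⅓)*16000 = -4 + 16000/3 = 15988/3 ≈ 5329.3)
F + Z = 27193 + 15988/3 = 97567/3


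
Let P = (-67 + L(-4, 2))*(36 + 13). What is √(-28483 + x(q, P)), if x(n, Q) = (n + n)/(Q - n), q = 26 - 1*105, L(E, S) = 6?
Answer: I*√60299108130/1455 ≈ 168.77*I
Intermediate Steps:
q = -79 (q = 26 - 105 = -79)
P = -2989 (P = (-67 + 6)*(36 + 13) = -61*49 = -2989)
x(n, Q) = 2*n/(Q - n) (x(n, Q) = (2*n)/(Q - n) = 2*n/(Q - n))
√(-28483 + x(q, P)) = √(-28483 + 2*(-79)/(-2989 - 1*(-79))) = √(-28483 + 2*(-79)/(-2989 + 79)) = √(-28483 + 2*(-79)/(-2910)) = √(-28483 + 2*(-79)*(-1/2910)) = √(-28483 + 79/1455) = √(-41442686/1455) = I*√60299108130/1455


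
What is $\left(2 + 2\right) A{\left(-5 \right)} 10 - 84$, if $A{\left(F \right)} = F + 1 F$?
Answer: $-484$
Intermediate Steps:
$A{\left(F \right)} = 2 F$ ($A{\left(F \right)} = F + F = 2 F$)
$\left(2 + 2\right) A{\left(-5 \right)} 10 - 84 = \left(2 + 2\right) 2 \left(-5\right) 10 - 84 = 4 \left(-10\right) 10 - 84 = \left(-40\right) 10 - 84 = -400 - 84 = -484$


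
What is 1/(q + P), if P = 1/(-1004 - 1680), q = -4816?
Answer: -2684/12926145 ≈ -0.00020764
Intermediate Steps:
P = -1/2684 (P = 1/(-2684) = -1/2684 ≈ -0.00037258)
1/(q + P) = 1/(-4816 - 1/2684) = 1/(-12926145/2684) = -2684/12926145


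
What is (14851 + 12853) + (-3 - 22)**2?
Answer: 28329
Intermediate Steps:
(14851 + 12853) + (-3 - 22)**2 = 27704 + (-25)**2 = 27704 + 625 = 28329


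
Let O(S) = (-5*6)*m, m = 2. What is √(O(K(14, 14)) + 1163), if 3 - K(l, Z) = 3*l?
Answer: √1103 ≈ 33.211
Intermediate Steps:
K(l, Z) = 3 - 3*l
O(S) = -60 (O(S) = -5*6*2 = -30*2 = -60)
√(O(K(14, 14)) + 1163) = √(-60 + 1163) = √1103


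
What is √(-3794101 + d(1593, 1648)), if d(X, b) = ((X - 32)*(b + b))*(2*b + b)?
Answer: √25433362763 ≈ 1.5948e+5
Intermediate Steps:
d(X, b) = 6*b²*(-32 + X) (d(X, b) = ((-32 + X)*(2*b))*(3*b) = (2*b*(-32 + X))*(3*b) = 6*b²*(-32 + X))
√(-3794101 + d(1593, 1648)) = √(-3794101 + 6*1648²*(-32 + 1593)) = √(-3794101 + 6*2715904*1561) = √(-3794101 + 25437156864) = √25433362763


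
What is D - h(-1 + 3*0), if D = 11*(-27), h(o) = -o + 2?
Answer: -300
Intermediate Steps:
h(o) = 2 - o
D = -297
D - h(-1 + 3*0) = -297 - (2 - (-1 + 3*0)) = -297 - (2 - (-1 + 0)) = -297 - (2 - 1*(-1)) = -297 - (2 + 1) = -297 - 1*3 = -297 - 3 = -300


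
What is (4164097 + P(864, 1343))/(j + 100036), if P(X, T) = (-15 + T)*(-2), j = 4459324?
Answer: 4161441/4559360 ≈ 0.91272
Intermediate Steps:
P(X, T) = 30 - 2*T
(4164097 + P(864, 1343))/(j + 100036) = (4164097 + (30 - 2*1343))/(4459324 + 100036) = (4164097 + (30 - 2686))/4559360 = (4164097 - 2656)*(1/4559360) = 4161441*(1/4559360) = 4161441/4559360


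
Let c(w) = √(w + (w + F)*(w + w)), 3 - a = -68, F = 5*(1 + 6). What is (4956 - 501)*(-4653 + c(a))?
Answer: -20729115 + 316305*√3 ≈ -2.0181e+7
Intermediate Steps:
F = 35 (F = 5*7 = 35)
a = 71 (a = 3 - 1*(-68) = 3 + 68 = 71)
c(w) = √(w + 2*w*(35 + w)) (c(w) = √(w + (w + 35)*(w + w)) = √(w + (35 + w)*(2*w)) = √(w + 2*w*(35 + w)))
(4956 - 501)*(-4653 + c(a)) = (4956 - 501)*(-4653 + √(71*(71 + 2*71))) = 4455*(-4653 + √(71*(71 + 142))) = 4455*(-4653 + √(71*213)) = 4455*(-4653 + √15123) = 4455*(-4653 + 71*√3) = -20729115 + 316305*√3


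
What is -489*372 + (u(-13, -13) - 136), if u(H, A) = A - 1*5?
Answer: -182062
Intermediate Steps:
u(H, A) = -5 + A (u(H, A) = A - 5 = -5 + A)
-489*372 + (u(-13, -13) - 136) = -489*372 + ((-5 - 13) - 136) = -181908 + (-18 - 136) = -181908 - 154 = -182062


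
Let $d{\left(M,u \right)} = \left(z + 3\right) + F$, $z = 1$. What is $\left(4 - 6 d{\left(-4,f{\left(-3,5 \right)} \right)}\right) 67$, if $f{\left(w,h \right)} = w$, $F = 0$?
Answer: $-1340$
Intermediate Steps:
$d{\left(M,u \right)} = 4$ ($d{\left(M,u \right)} = \left(1 + 3\right) + 0 = 4 + 0 = 4$)
$\left(4 - 6 d{\left(-4,f{\left(-3,5 \right)} \right)}\right) 67 = \left(4 - 24\right) 67 = \left(-20\right) 67 = -1340$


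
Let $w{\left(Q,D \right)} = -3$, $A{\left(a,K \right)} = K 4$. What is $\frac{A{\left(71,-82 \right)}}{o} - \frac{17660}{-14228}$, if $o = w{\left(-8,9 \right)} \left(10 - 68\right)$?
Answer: $- \frac{199243}{309459} \approx -0.64384$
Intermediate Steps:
$A{\left(a,K \right)} = 4 K$
$o = 174$ ($o = - 3 \left(10 - 68\right) = \left(-3\right) \left(-58\right) = 174$)
$\frac{A{\left(71,-82 \right)}}{o} - \frac{17660}{-14228} = \frac{4 \left(-82\right)}{174} - \frac{17660}{-14228} = \left(-328\right) \frac{1}{174} - - \frac{4415}{3557} = - \frac{164}{87} + \frac{4415}{3557} = - \frac{199243}{309459}$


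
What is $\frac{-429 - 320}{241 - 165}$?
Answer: $- \frac{749}{76} \approx -9.8553$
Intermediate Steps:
$\frac{-429 - 320}{241 - 165} = - \frac{749}{76}$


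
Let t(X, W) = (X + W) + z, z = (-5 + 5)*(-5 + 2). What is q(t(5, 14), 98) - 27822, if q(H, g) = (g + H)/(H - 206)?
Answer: -5202831/187 ≈ -27823.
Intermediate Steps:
z = 0 (z = 0*(-3) = 0)
t(X, W) = W + X (t(X, W) = (X + W) + 0 = (W + X) + 0 = W + X)
q(H, g) = (H + g)/(-206 + H)
q(t(5, 14), 98) - 27822 = ((14 + 5) + 98)/(-206 + (14 + 5)) - 27822 = (19 + 98)/(-206 + 19) - 27822 = 117/(-187) - 27822 = -1/187*117 - 27822 = -117/187 - 27822 = -5202831/187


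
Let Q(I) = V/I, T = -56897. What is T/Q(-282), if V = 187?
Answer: 16044954/187 ≈ 85802.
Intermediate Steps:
Q(I) = 187/I
T/Q(-282) = -56897/(187/(-282)) = -56897/(187*(-1/282)) = -56897/(-187/282) = -56897*(-282/187) = 16044954/187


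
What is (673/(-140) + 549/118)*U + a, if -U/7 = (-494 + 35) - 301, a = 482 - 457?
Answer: -47051/59 ≈ -797.47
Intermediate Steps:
a = 25
U = 5320 (U = -7*((-494 + 35) - 301) = -7*(-459 - 301) = -7*(-760) = 5320)
(673/(-140) + 549/118)*U + a = (673/(-140) + 549/118)*5320 + 25 = (673*(-1/140) + 549*(1/118))*5320 + 25 = (-673/140 + 549/118)*5320 + 25 = -1277/8260*5320 + 25 = -48526/59 + 25 = -47051/59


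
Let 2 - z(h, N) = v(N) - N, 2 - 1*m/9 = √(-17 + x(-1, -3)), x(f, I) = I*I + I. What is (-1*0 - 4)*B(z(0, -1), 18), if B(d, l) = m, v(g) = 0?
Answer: -72 + 36*I*√11 ≈ -72.0 + 119.4*I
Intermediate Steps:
x(f, I) = I + I² (x(f, I) = I² + I = I + I²)
m = 18 - 9*I*√11 (m = 18 - 9*√(-17 - 3*(1 - 3)) = 18 - 9*√(-17 - 3*(-2)) = 18 - 9*√(-17 + 6) = 18 - 9*I*√11 ≈ 18.0 - 29.85*I)
z(h, N) = 2 + N (z(h, N) = 2 - (0 - N) = 2 - (-1)*N = 2 + N)
B(d, l) = 18 - 9*I*√11
(-1*0 - 4)*B(z(0, -1), 18) = (-1*0 - 4)*(18 - 9*I*√11) = (0 - 4)*(18 - 9*I*√11) = -4*(18 - 9*I*√11) = -72 + 36*I*√11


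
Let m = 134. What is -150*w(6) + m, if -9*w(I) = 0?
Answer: 134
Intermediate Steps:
w(I) = 0 (w(I) = -1/9*0 = 0)
-150*w(6) + m = -150*0 + 134 = 0 + 134 = 134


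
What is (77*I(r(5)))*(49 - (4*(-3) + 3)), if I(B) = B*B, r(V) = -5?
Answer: 111650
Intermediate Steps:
I(B) = B²
(77*I(r(5)))*(49 - (4*(-3) + 3)) = (77*(-5)²)*(49 - (4*(-3) + 3)) = (77*25)*(49 - (-12 + 3)) = 1925*(49 - 1*(-9)) = 1925*(49 + 9) = 1925*58 = 111650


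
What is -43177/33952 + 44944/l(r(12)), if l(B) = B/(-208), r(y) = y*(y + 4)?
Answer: -4959430267/101856 ≈ -48691.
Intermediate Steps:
r(y) = y*(4 + y)
l(B) = -B/208 (l(B) = B*(-1/208) = -B/208)
-43177/33952 + 44944/l(r(12)) = -43177/33952 + 44944/((-3*(4 + 12)/52)) = -43177*1/33952 + 44944/((-3*16/52)) = -43177/33952 + 44944/((-1/208*192)) = -43177/33952 + 44944/(-12/13) = -43177/33952 + 44944*(-13/12) = -43177/33952 - 146068/3 = -4959430267/101856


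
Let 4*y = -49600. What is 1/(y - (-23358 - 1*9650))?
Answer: 1/20608 ≈ 4.8525e-5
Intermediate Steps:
y = -12400 (y = (¼)*(-49600) = -12400)
1/(y - (-23358 - 1*9650)) = 1/(-12400 - (-23358 - 1*9650)) = 1/(-12400 - (-23358 - 9650)) = 1/(-12400 - 1*(-33008)) = 1/(-12400 + 33008) = 1/20608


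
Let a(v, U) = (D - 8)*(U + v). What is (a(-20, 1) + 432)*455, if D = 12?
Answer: 161980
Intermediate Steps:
a(v, U) = 4*U + 4*v (a(v, U) = (12 - 8)*(U + v) = 4*(U + v) = 4*U + 4*v)
(a(-20, 1) + 432)*455 = ((4*1 + 4*(-20)) + 432)*455 = ((4 - 80) + 432)*455 = (-76 + 432)*455 = 356*455 = 161980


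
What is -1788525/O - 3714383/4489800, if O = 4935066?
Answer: -4393474133213/3692909887800 ≈ -1.1897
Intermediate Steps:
-1788525/O - 3714383/4489800 = -1788525/4935066 - 3714383/4489800 = -1788525*1/4935066 - 3714383*1/4489800 = -596175/1645022 - 3714383/4489800 = -4393474133213/3692909887800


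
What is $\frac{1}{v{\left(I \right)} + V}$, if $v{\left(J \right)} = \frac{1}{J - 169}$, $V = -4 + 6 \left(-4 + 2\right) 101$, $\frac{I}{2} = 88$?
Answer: $- \frac{7}{8511} \approx -0.00082246$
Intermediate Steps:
$I = 176$ ($I = 2 \cdot 88 = 176$)
$V = -1216$ ($V = -4 + 6 \left(-2\right) 101 = -4 - 1212 = -1216$)
$v{\left(J \right)} = \frac{1}{-169 + J}$
$\frac{1}{v{\left(I \right)} + V} = \frac{1}{\frac{1}{-169 + 176} - 1216} = \frac{1}{\frac{1}{7} - 1216} = \frac{1}{- \frac{8511}{7}} = - \frac{7}{8511}$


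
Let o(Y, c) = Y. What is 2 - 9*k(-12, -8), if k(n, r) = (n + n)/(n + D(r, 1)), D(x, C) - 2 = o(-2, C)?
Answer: -16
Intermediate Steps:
D(x, C) = 0 (D(x, C) = 2 - 2 = 0)
k(n, r) = 2 (k(n, r) = (n + n)/(n + 0) = (2*n)/n = 2)
2 - 9*k(-12, -8) = 2 - 9*2 = 2 - 18 = -16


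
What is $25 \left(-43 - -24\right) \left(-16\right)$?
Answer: $7600$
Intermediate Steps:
$25 \left(-43 - -24\right) \left(-16\right) = 25 \left(-43 + 24\right) \left(-16\right) = 25 \left(-19\right) \left(-16\right) = \left(-475\right) \left(-16\right) = 7600$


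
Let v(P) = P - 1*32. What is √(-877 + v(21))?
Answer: 2*I*√222 ≈ 29.799*I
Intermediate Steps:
v(P) = -32 + P (v(P) = P - 32 = -32 + P)
√(-877 + v(21)) = √(-877 + (-32 + 21)) = √(-877 - 11) = √(-888) = 2*I*√222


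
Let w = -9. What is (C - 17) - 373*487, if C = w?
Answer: -181677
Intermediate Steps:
C = -9
(C - 17) - 373*487 = (-9 - 17) - 373*487 = -26 - 181651 = -181677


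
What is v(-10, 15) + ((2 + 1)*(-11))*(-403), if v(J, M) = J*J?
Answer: 13399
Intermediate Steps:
v(J, M) = J²
v(-10, 15) + ((2 + 1)*(-11))*(-403) = (-10)² + ((2 + 1)*(-11))*(-403) = 100 + (3*(-11))*(-403) = 100 - 33*(-403) = 100 + 13299 = 13399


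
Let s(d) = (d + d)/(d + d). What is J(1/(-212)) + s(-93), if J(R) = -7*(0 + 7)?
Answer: -48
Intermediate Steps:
J(R) = -49 (J(R) = -7*7 = -49)
s(d) = 1 (s(d) = (2*d)/((2*d)) = (2*d)*(1/(2*d)) = 1)
J(1/(-212)) + s(-93) = -49 + 1 = -48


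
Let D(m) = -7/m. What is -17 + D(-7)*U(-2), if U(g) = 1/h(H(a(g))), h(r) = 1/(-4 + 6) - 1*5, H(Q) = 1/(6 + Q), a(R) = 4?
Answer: -155/9 ≈ -17.222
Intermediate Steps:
h(r) = -9/2 (h(r) = 1/2 - 5 = -9/2)
U(g) = -2/9 (U(g) = 1/(-9/2) = -2/9)
-17 + D(-7)*U(-2) = -17 - 7/(-7)*(-2/9) = -17 - 7*(-1/7)*(-2/9) = -17 + 1*(-2/9) = -17 - 2/9 = -155/9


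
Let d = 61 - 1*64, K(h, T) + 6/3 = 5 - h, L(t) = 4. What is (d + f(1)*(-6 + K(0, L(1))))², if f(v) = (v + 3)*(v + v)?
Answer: 729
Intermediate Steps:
f(v) = 2*v*(3 + v) (f(v) = (3 + v)*(2*v) = 2*v*(3 + v))
K(h, T) = 3 - h (K(h, T) = -2 + (5 - h) = 3 - h)
d = -3 (d = 61 - 64 = -3)
(d + f(1)*(-6 + K(0, L(1))))² = (-3 + (2*1*(3 + 1))*(-6 + (3 - 1*0)))² = (-3 + (2*1*4)*(-6 + (3 + 0)))² = (-3 + 8*(-6 + 3))² = (-3 + 8*(-3))² = (-3 - 24)² = (-27)² = 729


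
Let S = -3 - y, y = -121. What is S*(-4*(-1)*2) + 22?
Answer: 966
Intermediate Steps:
S = 118 (S = -3 - 1*(-121) = -3 + 121 = 118)
S*(-4*(-1)*2) + 22 = 118*(-4*(-1)*2) + 22 = 118*(4*2) + 22 = 118*8 + 22 = 944 + 22 = 966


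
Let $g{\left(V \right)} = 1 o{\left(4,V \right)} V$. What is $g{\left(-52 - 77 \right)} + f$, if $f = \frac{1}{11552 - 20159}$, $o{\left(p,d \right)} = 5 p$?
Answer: $- \frac{22206061}{8607} \approx -2580.0$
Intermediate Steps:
$f = - \frac{1}{8607}$ ($f = \frac{1}{-8607} = - \frac{1}{8607} \approx -0.00011618$)
$g{\left(V \right)} = 20 V$ ($g{\left(V \right)} = 1 \cdot 5 \cdot 4 V = 1 \cdot 20 V = 20 V$)
$g{\left(-52 - 77 \right)} + f = 20 \left(-52 - 77\right) - \frac{1}{8607} = 20 \left(-129\right) - \frac{1}{8607} = -2580 - \frac{1}{8607} = - \frac{22206061}{8607}$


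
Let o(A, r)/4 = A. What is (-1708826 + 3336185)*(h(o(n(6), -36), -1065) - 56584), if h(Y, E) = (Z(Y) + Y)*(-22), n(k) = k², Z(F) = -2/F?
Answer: -1166849492633/12 ≈ -9.7237e+10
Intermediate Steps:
o(A, r) = 4*A
h(Y, E) = -22*Y + 44/Y (h(Y, E) = (-2/Y + Y)*(-22) = (Y - 2/Y)*(-22) = -22*Y + 44/Y)
(-1708826 + 3336185)*(h(o(n(6), -36), -1065) - 56584) = (-1708826 + 3336185)*((-88*6² + 44/((4*6²))) - 56584) = 1627359*((-88*36 + 44/((4*36))) - 56584) = 1627359*((-22*144 + 44/144) - 56584) = 1627359*((-3168 + 44*(1/144)) - 56584) = 1627359*((-3168 + 11/36) - 56584) = 1627359*(-114037/36 - 56584) = 1627359*(-2151061/36) = -1166849492633/12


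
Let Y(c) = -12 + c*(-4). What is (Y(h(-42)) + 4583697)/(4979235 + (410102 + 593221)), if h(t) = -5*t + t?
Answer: 1527671/1994186 ≈ 0.76606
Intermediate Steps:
h(t) = -4*t
Y(c) = -12 - 4*c
(Y(h(-42)) + 4583697)/(4979235 + (410102 + 593221)) = ((-12 - (-16)*(-42)) + 4583697)/(4979235 + (410102 + 593221)) = ((-12 - 4*168) + 4583697)/(4979235 + 1003323) = ((-12 - 672) + 4583697)/5982558 = (-684 + 4583697)*(1/5982558) = 4583013*(1/5982558) = 1527671/1994186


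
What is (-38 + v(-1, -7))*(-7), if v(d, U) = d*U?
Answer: 217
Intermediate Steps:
v(d, U) = U*d
(-38 + v(-1, -7))*(-7) = (-38 - 7*(-1))*(-7) = (-38 + 7)*(-7) = -31*(-7) = 217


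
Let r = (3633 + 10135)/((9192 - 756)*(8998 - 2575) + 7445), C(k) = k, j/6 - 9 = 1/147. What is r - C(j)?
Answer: -143499405072/2655401777 ≈ -54.041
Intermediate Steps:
j = 2648/49 (j = 54 + 6/147 = 54 + 6*(1/147) = 54 + 2/49 = 2648/49 ≈ 54.041)
r = 13768/54191873 (r = 13768/(8436*6423 + 7445) = 13768/(54184428 + 7445) = 13768/54191873 ≈ 0.00025406)
r - C(j) = 13768/54191873 - 1*2648/49 = 13768/54191873 - 2648/49 = -143499405072/2655401777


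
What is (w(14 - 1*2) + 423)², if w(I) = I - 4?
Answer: 185761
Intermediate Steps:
w(I) = -4 + I
(w(14 - 1*2) + 423)² = ((-4 + (14 - 1*2)) + 423)² = ((-4 + (14 - 2)) + 423)² = ((-4 + 12) + 423)² = (8 + 423)² = 431² = 185761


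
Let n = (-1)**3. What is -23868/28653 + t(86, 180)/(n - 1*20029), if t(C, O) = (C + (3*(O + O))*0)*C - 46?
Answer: -22955853/19130653 ≈ -1.2000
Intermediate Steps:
n = -1
t(C, O) = -46 + C**2 (t(C, O) = (C + (3*(2*O))*0)*C - 46 = (C + (6*O)*0)*C - 46 = (C + 0)*C - 46 = C*C - 46 = C**2 - 46 = -46 + C**2)
-23868/28653 + t(86, 180)/(n - 1*20029) = -23868/28653 + (-46 + 86**2)/(-1 - 1*20029) = -23868*1/28653 + (-46 + 7396)/(-1 - 20029) = -7956/9551 + 7350/(-20030) = -7956/9551 + 7350*(-1/20030) = -7956/9551 - 735/2003 = -22955853/19130653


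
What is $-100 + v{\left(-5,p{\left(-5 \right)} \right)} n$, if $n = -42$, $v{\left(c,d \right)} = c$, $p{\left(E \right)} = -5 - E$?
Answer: $110$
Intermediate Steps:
$-100 + v{\left(-5,p{\left(-5 \right)} \right)} n = -100 - -210 = -100 + 210 = 110$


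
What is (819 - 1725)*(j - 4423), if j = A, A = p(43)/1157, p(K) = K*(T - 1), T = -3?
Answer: 4636530198/1157 ≈ 4.0074e+6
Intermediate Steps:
p(K) = -4*K (p(K) = K*(-3 - 1) = K*(-4) = -4*K)
A = -172/1157 (A = -4*43/1157 = -172*1/1157 = -172/1157 ≈ -0.14866)
j = -172/1157 ≈ -0.14866
(819 - 1725)*(j - 4423) = (819 - 1725)*(-172/1157 - 4423) = -906*(-5117583/1157) = 4636530198/1157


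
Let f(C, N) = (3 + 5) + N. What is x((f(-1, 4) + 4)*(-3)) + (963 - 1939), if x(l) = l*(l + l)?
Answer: 3632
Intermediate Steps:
f(C, N) = 8 + N
x(l) = 2*l² (x(l) = l*(2*l) = 2*l²)
x((f(-1, 4) + 4)*(-3)) + (963 - 1939) = 2*(((8 + 4) + 4)*(-3))² + (963 - 1939) = 2*((12 + 4)*(-3))² - 976 = 2*(16*(-3))² - 976 = 2*(-48)² - 976 = 2*2304 - 976 = 4608 - 976 = 3632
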